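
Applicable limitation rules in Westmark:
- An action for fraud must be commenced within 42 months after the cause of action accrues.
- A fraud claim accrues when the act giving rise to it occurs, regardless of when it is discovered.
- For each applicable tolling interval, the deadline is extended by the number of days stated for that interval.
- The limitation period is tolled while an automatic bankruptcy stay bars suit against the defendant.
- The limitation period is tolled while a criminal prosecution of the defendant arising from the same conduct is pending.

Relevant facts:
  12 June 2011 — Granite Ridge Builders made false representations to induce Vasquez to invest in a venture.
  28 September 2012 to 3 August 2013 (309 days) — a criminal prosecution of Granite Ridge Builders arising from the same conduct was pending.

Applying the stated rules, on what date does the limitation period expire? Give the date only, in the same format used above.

The claim accrued on 12 June 2011, when the wrongful act occurred.
42 months from 12 June 2011 is 12 December 2014.
The pending criminal prosecution from 28 September 2012 to 3 August 2013 tolled the period for 309 days, extending the deadline to 17 October 2015.

17 October 2015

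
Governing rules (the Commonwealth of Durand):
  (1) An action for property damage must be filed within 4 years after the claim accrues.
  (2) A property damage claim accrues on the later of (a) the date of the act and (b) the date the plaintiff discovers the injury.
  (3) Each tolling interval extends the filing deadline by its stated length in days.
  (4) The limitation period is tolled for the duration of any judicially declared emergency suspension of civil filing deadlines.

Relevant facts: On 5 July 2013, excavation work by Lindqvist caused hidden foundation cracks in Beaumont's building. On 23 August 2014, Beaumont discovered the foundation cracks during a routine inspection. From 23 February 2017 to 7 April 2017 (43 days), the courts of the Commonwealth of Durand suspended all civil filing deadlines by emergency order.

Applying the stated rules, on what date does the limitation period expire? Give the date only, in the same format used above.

Taking the later of the act (5 July 2013) and discovery (23 August 2014), the claim accrued on 23 August 2014.
The untolled deadline — 4 years after 23 August 2014 — is 23 August 2018.
The emergency suspension of filing deadlines from 23 February 2017 to 7 April 2017 tolled the period for 43 days, extending the deadline to 5 October 2018.

5 October 2018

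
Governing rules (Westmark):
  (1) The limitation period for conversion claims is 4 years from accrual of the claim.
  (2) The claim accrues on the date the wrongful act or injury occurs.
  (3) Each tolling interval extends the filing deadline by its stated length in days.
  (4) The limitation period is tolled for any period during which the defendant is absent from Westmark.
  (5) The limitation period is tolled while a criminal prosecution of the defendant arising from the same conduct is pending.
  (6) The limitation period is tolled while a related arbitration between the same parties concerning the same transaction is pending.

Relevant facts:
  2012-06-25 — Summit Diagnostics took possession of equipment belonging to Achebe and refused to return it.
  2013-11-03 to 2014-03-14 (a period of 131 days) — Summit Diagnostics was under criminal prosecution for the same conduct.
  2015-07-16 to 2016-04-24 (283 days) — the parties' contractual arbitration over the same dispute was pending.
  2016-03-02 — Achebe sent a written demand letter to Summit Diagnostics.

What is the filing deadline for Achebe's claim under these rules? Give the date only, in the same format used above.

The claim accrued on 2012-06-25, when the wrongful act occurred.
The untolled deadline — 4 years after 2012-06-25 — is 2016-06-25.
The pending criminal prosecution from 2013-11-03 to 2014-03-14 tolled the period for 131 days, extending the deadline to 2016-11-03.
The period was tolled for 283 days by the pending related arbitration (2015-07-16 to 2016-04-24), pushing the deadline to 2017-08-13.
None of the other events listed affects the running of the period under the stated rules.

2017-08-13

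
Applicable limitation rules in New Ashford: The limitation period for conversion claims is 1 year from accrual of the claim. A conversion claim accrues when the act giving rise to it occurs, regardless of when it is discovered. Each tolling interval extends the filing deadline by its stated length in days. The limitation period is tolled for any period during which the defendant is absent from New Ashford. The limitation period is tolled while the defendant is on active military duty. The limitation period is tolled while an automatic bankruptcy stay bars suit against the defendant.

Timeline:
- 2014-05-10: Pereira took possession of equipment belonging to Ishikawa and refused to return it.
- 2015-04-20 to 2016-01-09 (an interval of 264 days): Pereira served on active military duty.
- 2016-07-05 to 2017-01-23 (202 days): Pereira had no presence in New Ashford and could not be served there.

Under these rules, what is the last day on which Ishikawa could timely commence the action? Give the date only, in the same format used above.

The claim accrued on 2014-05-10, when the wrongful act occurred.
1 year from 2014-05-10 is 2015-05-10.
Because the defendant's active military service ran from 2015-04-20 to 2016-01-09, the deadline is extended by 264 days to 2016-01-29.
The defendant's absence from the jurisdiction starting 2016-07-05 came too late — the period had run on 2016-01-29 — and so does not extend the deadline.

2016-01-29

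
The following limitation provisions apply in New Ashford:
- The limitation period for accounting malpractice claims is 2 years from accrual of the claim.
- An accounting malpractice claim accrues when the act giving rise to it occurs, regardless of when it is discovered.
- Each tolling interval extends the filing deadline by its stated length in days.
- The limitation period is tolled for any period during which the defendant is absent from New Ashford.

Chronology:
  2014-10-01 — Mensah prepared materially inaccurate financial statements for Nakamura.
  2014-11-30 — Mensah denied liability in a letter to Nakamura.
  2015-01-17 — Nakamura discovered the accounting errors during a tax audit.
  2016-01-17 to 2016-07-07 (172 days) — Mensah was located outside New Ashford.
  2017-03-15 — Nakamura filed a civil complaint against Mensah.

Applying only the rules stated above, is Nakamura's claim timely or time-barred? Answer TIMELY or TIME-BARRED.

The claim accrued on 2014-10-01, when the wrongful act occurred; under the stated occurrence rule the 2015-01-17 discovery does not delay accrual.
Adding the 2 years base period to 2014-10-01 gives a deadline of 2016-10-01, before any tolling.
The defendant's absence from the jurisdiction from 2016-01-17 to 2016-07-07 tolled the period for 172 days, extending the deadline to 2017-03-22.
None of the other events listed affects the running of the period under the stated rules.
Filing on 2017-03-15 beat the 2017-03-22 deadline — the action is timely.

TIMELY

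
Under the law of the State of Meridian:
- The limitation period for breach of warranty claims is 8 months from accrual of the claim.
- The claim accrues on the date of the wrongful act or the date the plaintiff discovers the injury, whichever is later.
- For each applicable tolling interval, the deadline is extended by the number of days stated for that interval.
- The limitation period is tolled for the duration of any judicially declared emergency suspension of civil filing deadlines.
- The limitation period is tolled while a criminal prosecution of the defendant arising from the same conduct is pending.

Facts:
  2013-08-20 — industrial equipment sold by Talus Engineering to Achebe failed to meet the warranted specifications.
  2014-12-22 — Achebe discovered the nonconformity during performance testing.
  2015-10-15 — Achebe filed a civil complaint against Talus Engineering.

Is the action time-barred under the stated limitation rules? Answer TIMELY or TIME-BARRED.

TIME-BARRED

Taking the later of the act (2013-08-20) and discovery (2014-12-22), the claim accrued on 2014-12-22.
8 months from 2014-12-22 is 2015-08-22.
The 2015-10-15 filing falls after the 2015-08-22 deadline; the claim is time-barred.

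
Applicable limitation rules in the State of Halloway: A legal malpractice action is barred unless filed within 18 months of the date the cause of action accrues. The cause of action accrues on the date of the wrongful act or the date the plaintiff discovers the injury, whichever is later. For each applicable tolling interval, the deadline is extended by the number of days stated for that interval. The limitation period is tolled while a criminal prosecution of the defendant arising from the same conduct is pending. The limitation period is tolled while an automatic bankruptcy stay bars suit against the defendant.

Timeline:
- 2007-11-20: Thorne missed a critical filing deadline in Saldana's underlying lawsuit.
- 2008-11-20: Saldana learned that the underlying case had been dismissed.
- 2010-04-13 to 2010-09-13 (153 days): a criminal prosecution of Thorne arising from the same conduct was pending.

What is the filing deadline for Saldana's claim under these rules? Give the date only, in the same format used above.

The claim accrued on 2008-11-20 — the later of the 2007-11-20 act and the 2008-11-20 discovery.
Adding the 18 months base period to 2008-11-20 gives a deadline of 2010-05-20, before any tolling.
Because the pending criminal prosecution ran from 2010-04-13 to 2010-09-13, the deadline is extended by 153 days to 2010-10-20.

2010-10-20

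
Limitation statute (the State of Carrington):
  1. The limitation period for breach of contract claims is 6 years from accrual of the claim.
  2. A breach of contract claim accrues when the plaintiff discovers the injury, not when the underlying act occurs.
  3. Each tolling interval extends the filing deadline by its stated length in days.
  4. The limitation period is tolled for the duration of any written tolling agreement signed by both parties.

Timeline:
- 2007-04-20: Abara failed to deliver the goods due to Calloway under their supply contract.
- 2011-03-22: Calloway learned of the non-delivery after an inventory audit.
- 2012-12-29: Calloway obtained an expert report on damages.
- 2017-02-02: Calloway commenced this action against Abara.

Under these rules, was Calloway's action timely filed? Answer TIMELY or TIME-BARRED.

TIMELY

Accrual is tied to discovery, so the period began on 2011-03-22 rather than on 2007-04-20 when the act occurred.
6 years from 2011-03-22 is 2017-03-22.
None of the other events listed affects the running of the period under the stated rules.
Filing on 2017-02-02 beat the 2017-03-22 deadline — the action is timely.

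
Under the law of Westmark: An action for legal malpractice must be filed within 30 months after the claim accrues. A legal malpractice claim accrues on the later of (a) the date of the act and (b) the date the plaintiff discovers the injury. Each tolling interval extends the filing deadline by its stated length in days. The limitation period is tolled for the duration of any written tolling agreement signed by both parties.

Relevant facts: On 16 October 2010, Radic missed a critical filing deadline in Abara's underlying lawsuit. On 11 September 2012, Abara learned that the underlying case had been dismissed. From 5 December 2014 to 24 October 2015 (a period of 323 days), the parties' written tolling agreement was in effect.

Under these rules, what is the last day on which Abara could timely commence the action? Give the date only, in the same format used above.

The claim accrued on 11 September 2012 — the later of the 16 October 2010 act and the 11 September 2012 discovery.
30 months from 11 September 2012 is 11 March 2015.
Because the written tolling agreement ran from 5 December 2014 to 24 October 2015, the deadline is extended by 323 days to 28 January 2016.

28 January 2016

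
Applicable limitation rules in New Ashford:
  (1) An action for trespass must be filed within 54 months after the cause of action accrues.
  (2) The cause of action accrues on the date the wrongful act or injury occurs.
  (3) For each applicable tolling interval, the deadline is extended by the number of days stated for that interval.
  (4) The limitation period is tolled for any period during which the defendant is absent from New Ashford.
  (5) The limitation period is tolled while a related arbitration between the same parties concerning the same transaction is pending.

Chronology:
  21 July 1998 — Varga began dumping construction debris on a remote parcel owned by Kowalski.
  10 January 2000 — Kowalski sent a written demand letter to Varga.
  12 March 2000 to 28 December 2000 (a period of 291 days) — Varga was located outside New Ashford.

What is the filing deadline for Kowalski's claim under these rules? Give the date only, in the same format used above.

The limitation period began to run on 21 July 1998.
Adding the 54 months base period to 21 July 1998 gives a deadline of 21 January 2003, before any tolling.
Because the defendant's absence from the jurisdiction ran from 12 March 2000 to 28 December 2000, the deadline is extended by 291 days to 8 November 2003.
The other events in the timeline have no effect on the limitation period under the stated rules.

8 November 2003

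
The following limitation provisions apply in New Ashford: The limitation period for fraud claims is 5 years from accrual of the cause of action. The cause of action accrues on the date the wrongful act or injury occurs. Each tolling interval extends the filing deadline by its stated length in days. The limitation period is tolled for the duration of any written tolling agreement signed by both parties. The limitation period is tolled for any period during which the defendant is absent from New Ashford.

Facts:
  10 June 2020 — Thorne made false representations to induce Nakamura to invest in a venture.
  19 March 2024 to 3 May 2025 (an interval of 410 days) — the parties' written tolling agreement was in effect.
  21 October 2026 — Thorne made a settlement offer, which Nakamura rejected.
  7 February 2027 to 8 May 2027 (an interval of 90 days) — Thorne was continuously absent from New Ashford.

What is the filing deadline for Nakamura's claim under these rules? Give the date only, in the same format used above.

25 July 2026

The limitation period began to run on 10 June 2020.
The untolled deadline — 5 years after 10 June 2020 — is 10 June 2025.
Because the written tolling agreement ran from 19 March 2024 to 3 May 2025, the deadline is extended by 410 days to 25 July 2026.
By the time the defendant's absence from the jurisdiction began on 7 February 2027, the limitation period had already expired on 25 July 2026; that interval cannot revive it.
None of the other events listed affects the running of the period under the stated rules.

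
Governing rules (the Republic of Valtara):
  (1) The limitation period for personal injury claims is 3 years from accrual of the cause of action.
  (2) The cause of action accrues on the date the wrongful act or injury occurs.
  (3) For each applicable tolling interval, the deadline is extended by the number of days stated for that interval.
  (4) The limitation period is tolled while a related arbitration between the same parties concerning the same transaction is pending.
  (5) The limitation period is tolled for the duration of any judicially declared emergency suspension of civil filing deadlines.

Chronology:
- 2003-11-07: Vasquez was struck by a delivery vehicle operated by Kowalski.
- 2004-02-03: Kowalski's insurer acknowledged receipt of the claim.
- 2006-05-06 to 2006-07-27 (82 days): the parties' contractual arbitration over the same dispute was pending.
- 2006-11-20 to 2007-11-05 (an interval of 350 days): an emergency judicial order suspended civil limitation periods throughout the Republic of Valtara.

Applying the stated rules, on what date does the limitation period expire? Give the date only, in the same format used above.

The cause of action accrued on 2003-11-07, the date of the act.
Adding the 3 years base period to 2003-11-07 gives a deadline of 2006-11-07, before any tolling.
The period was tolled for 82 days by the pending related arbitration (2006-05-06 to 2006-07-27), pushing the deadline to 2007-01-28.
Because the emergency suspension of filing deadlines ran from 2006-11-20 to 2007-11-05, the deadline is extended by 350 days to 2008-01-13.
None of the other events listed affects the running of the period under the stated rules.

2008-01-13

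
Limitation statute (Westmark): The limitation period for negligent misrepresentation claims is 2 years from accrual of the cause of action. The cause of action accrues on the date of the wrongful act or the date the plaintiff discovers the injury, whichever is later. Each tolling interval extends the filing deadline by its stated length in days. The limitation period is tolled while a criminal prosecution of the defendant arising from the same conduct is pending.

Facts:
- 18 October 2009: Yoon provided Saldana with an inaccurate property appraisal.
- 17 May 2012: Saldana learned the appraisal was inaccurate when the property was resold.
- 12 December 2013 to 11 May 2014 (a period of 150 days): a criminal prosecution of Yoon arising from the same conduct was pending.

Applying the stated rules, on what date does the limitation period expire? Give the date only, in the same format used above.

Taking the later of the act (18 October 2009) and discovery (17 May 2012), the claim accrued on 17 May 2012.
Adding the 2 years base period to 17 May 2012 gives a deadline of 17 May 2014, before any tolling.
The pending criminal prosecution from 12 December 2013 to 11 May 2014 tolled the period for 150 days, extending the deadline to 14 October 2014.

14 October 2014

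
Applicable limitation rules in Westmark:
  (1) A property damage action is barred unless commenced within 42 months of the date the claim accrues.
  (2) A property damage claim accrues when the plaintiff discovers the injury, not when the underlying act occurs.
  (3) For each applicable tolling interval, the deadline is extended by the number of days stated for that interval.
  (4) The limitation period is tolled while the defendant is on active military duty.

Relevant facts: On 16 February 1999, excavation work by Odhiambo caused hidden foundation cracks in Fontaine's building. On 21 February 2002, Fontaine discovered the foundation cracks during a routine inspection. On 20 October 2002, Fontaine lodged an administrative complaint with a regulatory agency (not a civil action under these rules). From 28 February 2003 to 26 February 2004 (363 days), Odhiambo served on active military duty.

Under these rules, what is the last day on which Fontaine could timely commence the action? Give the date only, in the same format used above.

Accrual is tied to discovery, so the period began on 21 February 2002 rather than on 16 February 1999 when the act occurred.
The untolled deadline — 42 months after 21 February 2002 — is 21 August 2005.
The defendant's active military service from 28 February 2003 to 26 February 2004 tolled the period for 363 days, extending the deadline to 19 August 2006.
None of the other events listed affects the running of the period under the stated rules.

19 August 2006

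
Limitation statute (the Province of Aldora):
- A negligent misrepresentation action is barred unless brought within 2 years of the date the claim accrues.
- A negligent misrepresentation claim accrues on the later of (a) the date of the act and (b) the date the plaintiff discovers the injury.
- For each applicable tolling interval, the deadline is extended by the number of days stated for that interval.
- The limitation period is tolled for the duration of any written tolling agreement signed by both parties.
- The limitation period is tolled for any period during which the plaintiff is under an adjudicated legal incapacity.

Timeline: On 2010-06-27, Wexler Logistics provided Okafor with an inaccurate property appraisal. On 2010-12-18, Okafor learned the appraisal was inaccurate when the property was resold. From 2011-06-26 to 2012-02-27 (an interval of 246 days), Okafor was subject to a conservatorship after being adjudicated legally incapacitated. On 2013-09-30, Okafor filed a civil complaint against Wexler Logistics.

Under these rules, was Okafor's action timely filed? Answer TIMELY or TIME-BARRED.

TIME-BARRED

The claim accrued on 2010-12-18 — the later of the 2010-06-27 act and the 2010-12-18 discovery.
2 years from 2010-12-18 is 2012-12-18.
Because the plaintiff's legal incapacity ran from 2011-06-26 to 2012-02-27, the deadline is extended by 246 days to 2013-08-21.
Filing on 2013-09-30 missed the 2013-08-21 deadline — the action is time-barred.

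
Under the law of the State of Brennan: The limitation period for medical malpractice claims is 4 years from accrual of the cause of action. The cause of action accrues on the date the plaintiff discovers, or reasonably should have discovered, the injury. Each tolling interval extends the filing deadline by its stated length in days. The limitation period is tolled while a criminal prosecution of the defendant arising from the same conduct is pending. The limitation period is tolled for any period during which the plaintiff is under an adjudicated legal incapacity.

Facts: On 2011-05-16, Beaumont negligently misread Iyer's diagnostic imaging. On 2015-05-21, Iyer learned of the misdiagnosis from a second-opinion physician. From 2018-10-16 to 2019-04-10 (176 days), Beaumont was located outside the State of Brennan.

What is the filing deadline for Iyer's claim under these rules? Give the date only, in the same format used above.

2019-05-21

Under the discovery rule, the claim accrued on 2015-05-21, when Iyer discovered the injury — not on the 2011-05-16 date of the underlying act.
4 years from 2015-05-21 is 2019-05-21.
No stated provision tolls the period for the defendant's absence, so the interval from 2018-10-16 to 2019-04-10 has no effect on the deadline.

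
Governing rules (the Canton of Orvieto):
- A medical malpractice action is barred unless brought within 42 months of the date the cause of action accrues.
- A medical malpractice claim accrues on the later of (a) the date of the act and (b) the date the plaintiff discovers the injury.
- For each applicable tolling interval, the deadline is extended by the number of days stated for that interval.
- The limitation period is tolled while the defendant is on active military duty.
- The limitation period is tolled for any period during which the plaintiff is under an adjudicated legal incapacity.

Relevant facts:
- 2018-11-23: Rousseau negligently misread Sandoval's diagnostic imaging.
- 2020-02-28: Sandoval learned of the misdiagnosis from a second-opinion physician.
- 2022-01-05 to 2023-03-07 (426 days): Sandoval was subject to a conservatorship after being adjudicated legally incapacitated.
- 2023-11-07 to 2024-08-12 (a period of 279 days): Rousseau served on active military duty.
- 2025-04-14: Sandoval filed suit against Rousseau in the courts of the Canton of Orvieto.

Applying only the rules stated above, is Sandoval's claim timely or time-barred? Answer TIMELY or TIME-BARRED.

Because discovery on 2020-02-28 post-dates the 2018-11-23 act, accrual under the later-of rule falls on 2020-02-28.
42 months from 2020-02-28 is 2023-08-28.
The plaintiff's legal incapacity from 2022-01-05 to 2023-03-07 tolled the period for 426 days, extending the deadline to 2024-10-27.
Because the defendant's active military service ran from 2023-11-07 to 2024-08-12, the deadline is extended by 279 days to 2025-08-02.
Filing on 2025-04-14 beat the 2025-08-02 deadline — the action is timely.

TIMELY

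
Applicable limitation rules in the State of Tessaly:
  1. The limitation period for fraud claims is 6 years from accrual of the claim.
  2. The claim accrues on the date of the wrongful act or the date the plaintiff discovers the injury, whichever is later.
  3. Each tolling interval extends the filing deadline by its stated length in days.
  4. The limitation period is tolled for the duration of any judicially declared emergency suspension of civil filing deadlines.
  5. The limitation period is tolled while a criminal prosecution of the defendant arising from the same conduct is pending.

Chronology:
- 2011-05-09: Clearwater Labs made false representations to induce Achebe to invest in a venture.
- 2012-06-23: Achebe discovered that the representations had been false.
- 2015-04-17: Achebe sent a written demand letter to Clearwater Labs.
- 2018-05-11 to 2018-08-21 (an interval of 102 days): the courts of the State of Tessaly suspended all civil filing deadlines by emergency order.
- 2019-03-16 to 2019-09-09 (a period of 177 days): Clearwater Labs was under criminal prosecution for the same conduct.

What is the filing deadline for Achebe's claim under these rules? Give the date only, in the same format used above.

Taking the later of the act (2011-05-09) and discovery (2012-06-23), the claim accrued on 2012-06-23.
6 years from 2012-06-23 is 2018-06-23.
The emergency suspension of filing deadlines from 2018-05-11 to 2018-08-21 tolled the period for 102 days, extending the deadline to 2018-10-03.
The pending criminal prosecution from 2019-03-16 to 2019-09-09 began after the period had already run on 2018-10-03, so it has no tolling effect.
Nothing else in the chronology tolls or restarts the period.

2018-10-03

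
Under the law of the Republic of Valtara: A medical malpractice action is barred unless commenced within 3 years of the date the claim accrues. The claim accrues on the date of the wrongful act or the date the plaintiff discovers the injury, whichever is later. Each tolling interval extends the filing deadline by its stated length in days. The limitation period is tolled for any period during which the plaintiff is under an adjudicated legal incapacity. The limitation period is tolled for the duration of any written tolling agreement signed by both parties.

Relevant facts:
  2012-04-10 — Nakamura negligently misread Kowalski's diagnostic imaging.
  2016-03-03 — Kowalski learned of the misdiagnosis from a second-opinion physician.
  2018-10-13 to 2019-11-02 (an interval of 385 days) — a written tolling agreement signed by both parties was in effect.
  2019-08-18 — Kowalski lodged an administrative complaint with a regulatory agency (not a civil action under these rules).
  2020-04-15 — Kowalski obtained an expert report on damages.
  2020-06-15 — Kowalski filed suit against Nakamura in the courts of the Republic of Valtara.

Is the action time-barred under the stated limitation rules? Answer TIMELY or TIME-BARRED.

Taking the later of the act (2012-04-10) and discovery (2016-03-03), the claim accrued on 2016-03-03.
3 years from 2016-03-03 is 2019-03-03.
The period was tolled for 385 days by the written tolling agreement (2018-10-13 to 2019-11-02), pushing the deadline to 2020-03-22.
Nothing else in the chronology tolls or restarts the period.
Kowalski filed on 2020-06-15, after the 2020-03-22 deadline, so the action is time-barred.

TIME-BARRED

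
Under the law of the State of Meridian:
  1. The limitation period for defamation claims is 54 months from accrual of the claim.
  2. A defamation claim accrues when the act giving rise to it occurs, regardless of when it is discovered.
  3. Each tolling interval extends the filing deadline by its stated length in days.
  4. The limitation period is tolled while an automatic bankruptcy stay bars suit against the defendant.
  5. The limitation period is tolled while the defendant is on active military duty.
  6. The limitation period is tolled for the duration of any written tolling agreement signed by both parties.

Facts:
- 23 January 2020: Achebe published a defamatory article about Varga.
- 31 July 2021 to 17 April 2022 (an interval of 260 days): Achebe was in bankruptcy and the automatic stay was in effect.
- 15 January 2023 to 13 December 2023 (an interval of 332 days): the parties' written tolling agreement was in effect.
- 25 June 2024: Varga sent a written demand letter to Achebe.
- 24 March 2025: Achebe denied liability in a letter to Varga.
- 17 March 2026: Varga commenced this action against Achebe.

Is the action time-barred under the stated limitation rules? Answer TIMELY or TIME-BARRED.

The claim accrued on 23 January 2020, the date of the act.
The untolled deadline — 54 months after 23 January 2020 — is 23 July 2024.
Because the automatic bankruptcy stay ran from 31 July 2021 to 17 April 2022, the deadline is extended by 260 days to 9 April 2025.
The written tolling agreement from 15 January 2023 to 13 December 2023 tolled the period for 332 days, extending the deadline to 7 March 2026.
None of the other events listed affects the running of the period under the stated rules.
The 17 March 2026 filing falls after the 7 March 2026 deadline; the claim is time-barred.

TIME-BARRED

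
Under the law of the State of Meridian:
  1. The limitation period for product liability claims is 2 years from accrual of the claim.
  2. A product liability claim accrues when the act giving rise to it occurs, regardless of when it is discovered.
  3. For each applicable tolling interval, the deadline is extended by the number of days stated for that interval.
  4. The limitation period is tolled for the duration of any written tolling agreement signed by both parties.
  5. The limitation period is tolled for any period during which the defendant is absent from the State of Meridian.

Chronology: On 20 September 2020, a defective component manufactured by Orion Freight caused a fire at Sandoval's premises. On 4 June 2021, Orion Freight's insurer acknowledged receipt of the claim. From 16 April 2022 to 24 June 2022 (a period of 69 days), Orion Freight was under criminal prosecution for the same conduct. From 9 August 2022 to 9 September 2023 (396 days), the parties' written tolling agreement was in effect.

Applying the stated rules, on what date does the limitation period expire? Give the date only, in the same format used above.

21 October 2023

The claim accrued on 20 September 2020, when the wrongful act occurred.
Adding the 2 years base period to 20 September 2020 gives a deadline of 20 September 2022, before any tolling.
The period was tolled for 396 days by the written tolling agreement (9 August 2022 to 9 September 2023), pushing the deadline to 21 October 2023.
The pending criminal prosecution from 16 April 2022 to 24 June 2022 does not toll the period, because no stated rule makes a criminal prosecution a tolling event.
Nothing else in the chronology tolls or restarts the period.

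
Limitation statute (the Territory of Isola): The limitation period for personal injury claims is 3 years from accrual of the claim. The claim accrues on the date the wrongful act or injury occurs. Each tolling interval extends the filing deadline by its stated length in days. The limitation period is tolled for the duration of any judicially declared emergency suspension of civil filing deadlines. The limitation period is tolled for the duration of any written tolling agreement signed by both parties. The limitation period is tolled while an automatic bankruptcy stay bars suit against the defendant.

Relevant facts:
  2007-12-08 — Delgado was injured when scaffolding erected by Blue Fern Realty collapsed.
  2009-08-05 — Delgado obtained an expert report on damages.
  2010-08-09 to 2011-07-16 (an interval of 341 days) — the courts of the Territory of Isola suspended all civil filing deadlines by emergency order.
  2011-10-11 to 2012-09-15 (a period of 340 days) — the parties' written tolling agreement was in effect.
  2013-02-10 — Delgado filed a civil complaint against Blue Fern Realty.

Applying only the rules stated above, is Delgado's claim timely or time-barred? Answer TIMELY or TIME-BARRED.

The claim accrued on 2007-12-08, the date of the act.
Adding the 3 years base period to 2007-12-08 gives a deadline of 2010-12-08, before any tolling.
The emergency suspension of filing deadlines from 2010-08-09 to 2011-07-16 tolled the period for 341 days, extending the deadline to 2011-11-14.
The written tolling agreement from 2011-10-11 to 2012-09-15 tolled the period for 340 days, extending the deadline to 2012-10-19.
The other events in the timeline have no effect on the limitation period under the stated rules.
Filing on 2013-02-10 missed the 2012-10-19 deadline — the action is time-barred.

TIME-BARRED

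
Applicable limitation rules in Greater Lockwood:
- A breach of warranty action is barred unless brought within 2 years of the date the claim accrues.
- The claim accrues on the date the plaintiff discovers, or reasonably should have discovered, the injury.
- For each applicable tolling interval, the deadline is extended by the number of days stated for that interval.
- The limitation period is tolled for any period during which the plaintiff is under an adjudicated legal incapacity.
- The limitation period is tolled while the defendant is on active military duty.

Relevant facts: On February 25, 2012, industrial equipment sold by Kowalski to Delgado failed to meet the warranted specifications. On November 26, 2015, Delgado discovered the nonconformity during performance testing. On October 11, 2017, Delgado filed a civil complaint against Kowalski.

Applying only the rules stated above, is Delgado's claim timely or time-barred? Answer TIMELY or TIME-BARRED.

Accrual is tied to discovery, so the period began on November 26, 2015 rather than on February 25, 2012 when the act occurred.
Adding the 2 years base period to November 26, 2015 gives a deadline of November 26, 2017, before any tolling.
Delgado filed on October 11, 2017, before the November 26, 2017 deadline, so the action is timely.

TIMELY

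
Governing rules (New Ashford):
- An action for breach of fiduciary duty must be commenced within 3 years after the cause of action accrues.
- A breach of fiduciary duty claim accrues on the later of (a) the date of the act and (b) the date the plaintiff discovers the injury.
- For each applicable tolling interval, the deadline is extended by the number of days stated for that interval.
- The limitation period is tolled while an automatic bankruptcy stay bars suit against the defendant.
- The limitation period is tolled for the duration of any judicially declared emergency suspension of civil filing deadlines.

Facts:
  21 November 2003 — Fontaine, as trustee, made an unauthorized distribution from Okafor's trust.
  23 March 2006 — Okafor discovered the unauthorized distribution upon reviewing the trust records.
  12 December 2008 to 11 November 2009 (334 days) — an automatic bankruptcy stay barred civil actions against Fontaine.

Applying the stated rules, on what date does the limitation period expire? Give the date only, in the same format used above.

The claim accrued on 23 March 2006 — the later of the 21 November 2003 act and the 23 March 2006 discovery.
3 years from 23 March 2006 is 23 March 2009.
Because the automatic bankruptcy stay ran from 12 December 2008 to 11 November 2009, the deadline is extended by 334 days to 20 February 2010.

20 February 2010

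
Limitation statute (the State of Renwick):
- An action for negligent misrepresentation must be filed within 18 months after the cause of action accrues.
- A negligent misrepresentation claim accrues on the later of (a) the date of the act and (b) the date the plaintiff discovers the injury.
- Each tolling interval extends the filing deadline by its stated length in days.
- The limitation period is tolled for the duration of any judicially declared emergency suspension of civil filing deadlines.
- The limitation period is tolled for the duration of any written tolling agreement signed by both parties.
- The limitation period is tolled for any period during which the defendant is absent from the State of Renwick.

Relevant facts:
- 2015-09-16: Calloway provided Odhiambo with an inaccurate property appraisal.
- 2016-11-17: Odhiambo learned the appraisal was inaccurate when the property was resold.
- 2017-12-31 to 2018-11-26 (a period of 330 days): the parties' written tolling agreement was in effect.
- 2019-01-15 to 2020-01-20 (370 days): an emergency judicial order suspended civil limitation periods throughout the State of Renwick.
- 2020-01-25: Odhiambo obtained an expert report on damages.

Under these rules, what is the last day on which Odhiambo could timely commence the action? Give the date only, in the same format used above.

The claim accrued on 2016-11-17 — the later of the 2015-09-16 act and the 2016-11-17 discovery.
Adding the 18 months base period to 2016-11-17 gives a deadline of 2018-05-17, before any tolling.
Because the written tolling agreement ran from 2017-12-31 to 2018-11-26, the deadline is extended by 330 days to 2019-04-12.
The period was tolled for 370 days by the emergency suspension of filing deadlines (2019-01-15 to 2020-01-20), pushing the deadline to 2020-04-16.
Nothing else in the chronology tolls or restarts the period.

2020-04-16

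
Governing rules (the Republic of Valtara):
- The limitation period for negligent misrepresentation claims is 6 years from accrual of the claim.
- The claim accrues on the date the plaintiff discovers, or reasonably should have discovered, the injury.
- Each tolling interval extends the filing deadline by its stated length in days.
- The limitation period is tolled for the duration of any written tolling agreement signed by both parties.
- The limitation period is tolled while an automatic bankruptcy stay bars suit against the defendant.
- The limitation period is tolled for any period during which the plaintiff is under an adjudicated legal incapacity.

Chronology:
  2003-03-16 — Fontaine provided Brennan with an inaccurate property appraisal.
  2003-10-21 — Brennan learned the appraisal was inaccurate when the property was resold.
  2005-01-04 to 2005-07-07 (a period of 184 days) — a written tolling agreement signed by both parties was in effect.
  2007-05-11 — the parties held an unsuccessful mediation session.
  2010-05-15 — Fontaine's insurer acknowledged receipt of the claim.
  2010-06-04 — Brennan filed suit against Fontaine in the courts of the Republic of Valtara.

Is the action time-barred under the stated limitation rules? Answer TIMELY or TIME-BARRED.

Under the discovery rule, the claim accrued on 2003-10-21, when Brennan discovered the injury — not on the 2003-03-16 date of the underlying act.
Adding the 6 years base period to 2003-10-21 gives a deadline of 2009-10-21, before any tolling.
The written tolling agreement from 2005-01-04 to 2005-07-07 tolled the period for 184 days, extending the deadline to 2010-04-23.
The other events in the timeline have no effect on the limitation period under the stated rules.
Filing on 2010-06-04 missed the 2010-04-23 deadline — the action is time-barred.

TIME-BARRED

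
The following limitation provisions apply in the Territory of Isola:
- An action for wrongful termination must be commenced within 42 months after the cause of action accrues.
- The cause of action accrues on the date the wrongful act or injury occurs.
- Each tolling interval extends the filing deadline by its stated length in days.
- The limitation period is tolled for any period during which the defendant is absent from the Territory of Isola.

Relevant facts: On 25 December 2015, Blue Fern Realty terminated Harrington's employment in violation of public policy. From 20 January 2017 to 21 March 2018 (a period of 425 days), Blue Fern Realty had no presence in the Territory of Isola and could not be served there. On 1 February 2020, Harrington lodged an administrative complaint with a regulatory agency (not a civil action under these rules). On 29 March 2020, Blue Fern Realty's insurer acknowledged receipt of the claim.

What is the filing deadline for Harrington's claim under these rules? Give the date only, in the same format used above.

The cause of action accrued on 25 December 2015, the date of the act.
42 months from 25 December 2015 is 25 June 2019.
Because the defendant's absence from the jurisdiction ran from 20 January 2017 to 21 March 2018, the deadline is extended by 425 days to 23 August 2020.
The other events in the timeline have no effect on the limitation period under the stated rules.

23 August 2020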